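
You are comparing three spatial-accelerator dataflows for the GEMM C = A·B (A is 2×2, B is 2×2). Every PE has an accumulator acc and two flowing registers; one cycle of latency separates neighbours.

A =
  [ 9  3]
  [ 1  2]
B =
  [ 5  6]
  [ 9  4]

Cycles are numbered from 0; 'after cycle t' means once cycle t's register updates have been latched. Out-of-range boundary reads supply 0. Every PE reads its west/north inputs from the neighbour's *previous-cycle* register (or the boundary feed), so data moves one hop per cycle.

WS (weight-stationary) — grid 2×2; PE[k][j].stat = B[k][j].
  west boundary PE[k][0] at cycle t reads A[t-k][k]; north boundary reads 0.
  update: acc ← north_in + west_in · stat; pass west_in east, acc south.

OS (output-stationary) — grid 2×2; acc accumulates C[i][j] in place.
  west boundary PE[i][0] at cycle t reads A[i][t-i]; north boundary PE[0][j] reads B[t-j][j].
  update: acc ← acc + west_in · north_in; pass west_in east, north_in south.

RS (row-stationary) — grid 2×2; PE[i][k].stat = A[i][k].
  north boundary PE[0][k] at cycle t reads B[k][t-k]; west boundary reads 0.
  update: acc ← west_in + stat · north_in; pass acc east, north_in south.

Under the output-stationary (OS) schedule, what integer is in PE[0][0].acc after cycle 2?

PE[0][0].acc = 72

OS 2×2: PE[0][0] cycle-by-cycle (with neighbour feeds):
  [0] (0,0) acc=45 (h:9 v:5)
  [1] (0,0) acc=72 (h:3 v:9)
  [2] (0,0) acc=72 (h:0 v:0)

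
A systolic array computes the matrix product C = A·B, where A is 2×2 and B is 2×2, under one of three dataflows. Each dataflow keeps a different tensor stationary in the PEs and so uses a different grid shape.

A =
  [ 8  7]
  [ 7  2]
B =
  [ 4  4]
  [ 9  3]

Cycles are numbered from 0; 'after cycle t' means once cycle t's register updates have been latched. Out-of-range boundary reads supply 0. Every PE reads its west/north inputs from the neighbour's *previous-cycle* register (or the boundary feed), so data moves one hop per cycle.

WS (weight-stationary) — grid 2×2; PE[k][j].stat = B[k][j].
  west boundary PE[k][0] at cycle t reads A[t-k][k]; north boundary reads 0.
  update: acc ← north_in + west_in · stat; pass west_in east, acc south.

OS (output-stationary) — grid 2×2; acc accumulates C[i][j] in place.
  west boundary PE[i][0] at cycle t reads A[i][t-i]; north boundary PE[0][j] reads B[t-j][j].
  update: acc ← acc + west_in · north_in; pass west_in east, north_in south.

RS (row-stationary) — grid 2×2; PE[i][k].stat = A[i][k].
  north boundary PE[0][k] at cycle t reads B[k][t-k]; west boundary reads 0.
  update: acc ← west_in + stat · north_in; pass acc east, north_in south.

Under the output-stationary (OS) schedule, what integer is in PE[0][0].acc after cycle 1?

PE[0][0].acc = 95

Tracing OS — 2×2 array, target PE[0][0]:
  cycle 0: PE[0][0] → acc 32, east 8, south 4
  cycle 1: PE[0][0] → acc 95, east 7, south 9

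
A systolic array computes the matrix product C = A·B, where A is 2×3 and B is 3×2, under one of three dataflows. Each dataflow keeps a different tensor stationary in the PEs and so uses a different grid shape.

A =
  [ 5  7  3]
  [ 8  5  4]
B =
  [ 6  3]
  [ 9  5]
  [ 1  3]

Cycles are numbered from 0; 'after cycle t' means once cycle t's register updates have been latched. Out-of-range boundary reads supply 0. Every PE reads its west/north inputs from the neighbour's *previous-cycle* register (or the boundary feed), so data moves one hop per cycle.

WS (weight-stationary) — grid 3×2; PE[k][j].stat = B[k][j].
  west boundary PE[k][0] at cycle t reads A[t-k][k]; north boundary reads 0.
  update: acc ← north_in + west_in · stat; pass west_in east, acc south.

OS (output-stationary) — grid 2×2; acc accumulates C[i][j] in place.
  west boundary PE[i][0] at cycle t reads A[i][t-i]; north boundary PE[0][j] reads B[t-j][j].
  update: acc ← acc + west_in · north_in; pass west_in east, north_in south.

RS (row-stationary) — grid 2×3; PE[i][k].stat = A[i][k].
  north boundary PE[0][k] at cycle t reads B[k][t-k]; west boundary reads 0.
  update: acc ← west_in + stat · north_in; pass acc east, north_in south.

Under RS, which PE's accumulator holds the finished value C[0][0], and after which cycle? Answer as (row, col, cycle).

(row, col, cycle) = (0, 2, 2)

RS: C[0][0] accumulates in PE[0][2]:
  @0  [0,2]  acc 0  |  →0  ↓0
  @1  [0,2]  acc 0  |  →0  ↓0
  @2  [0,2]  acc 96  |  →96  ↓1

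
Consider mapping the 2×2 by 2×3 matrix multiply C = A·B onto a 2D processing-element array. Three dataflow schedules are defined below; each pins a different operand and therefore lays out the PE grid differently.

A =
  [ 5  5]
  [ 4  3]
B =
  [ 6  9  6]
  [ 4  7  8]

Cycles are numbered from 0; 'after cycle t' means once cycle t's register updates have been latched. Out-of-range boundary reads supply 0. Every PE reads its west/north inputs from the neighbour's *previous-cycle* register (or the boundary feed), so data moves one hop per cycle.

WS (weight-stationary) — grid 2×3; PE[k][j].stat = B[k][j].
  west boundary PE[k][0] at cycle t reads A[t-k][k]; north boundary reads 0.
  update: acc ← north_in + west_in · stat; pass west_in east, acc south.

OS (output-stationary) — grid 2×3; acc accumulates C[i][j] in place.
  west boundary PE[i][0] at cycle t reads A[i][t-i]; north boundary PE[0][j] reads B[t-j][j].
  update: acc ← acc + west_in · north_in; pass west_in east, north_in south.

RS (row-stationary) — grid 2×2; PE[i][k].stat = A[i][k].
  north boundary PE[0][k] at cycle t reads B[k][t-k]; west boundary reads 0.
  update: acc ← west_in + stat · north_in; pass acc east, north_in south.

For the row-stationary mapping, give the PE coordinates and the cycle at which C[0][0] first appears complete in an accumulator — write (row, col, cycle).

(row, col, cycle) = (0, 1, 1)

RS: C[0][0] accumulates in PE[0][1]:
  0: (0,1).acc=0  regs=<0,0>
  1: (0,1).acc=50  regs=<50,4>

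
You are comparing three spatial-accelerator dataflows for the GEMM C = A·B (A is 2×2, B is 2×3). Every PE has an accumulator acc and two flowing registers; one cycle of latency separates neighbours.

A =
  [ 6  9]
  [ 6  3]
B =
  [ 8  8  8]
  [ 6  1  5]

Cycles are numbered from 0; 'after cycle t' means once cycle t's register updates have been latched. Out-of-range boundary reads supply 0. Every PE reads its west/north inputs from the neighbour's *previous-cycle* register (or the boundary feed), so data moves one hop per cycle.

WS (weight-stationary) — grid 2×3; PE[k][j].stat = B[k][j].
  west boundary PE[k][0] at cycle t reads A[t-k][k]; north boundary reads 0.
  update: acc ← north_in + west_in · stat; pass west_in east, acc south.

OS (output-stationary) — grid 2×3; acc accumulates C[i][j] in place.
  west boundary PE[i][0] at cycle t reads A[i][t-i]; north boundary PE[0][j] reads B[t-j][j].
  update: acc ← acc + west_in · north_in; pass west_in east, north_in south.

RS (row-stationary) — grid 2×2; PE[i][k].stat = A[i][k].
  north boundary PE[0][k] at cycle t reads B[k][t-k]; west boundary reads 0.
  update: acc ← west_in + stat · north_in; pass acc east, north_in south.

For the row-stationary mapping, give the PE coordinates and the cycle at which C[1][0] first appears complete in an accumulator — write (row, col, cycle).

Under RS, C[1][0] lands at PE[1][1]:
  [0] (1,1) acc=0 (h:0 v:0)
  [1] (1,1) acc=0 (h:0 v:0)
  [2] (1,1) acc=66 (h:66 v:6)

(row, col, cycle) = (1, 1, 2)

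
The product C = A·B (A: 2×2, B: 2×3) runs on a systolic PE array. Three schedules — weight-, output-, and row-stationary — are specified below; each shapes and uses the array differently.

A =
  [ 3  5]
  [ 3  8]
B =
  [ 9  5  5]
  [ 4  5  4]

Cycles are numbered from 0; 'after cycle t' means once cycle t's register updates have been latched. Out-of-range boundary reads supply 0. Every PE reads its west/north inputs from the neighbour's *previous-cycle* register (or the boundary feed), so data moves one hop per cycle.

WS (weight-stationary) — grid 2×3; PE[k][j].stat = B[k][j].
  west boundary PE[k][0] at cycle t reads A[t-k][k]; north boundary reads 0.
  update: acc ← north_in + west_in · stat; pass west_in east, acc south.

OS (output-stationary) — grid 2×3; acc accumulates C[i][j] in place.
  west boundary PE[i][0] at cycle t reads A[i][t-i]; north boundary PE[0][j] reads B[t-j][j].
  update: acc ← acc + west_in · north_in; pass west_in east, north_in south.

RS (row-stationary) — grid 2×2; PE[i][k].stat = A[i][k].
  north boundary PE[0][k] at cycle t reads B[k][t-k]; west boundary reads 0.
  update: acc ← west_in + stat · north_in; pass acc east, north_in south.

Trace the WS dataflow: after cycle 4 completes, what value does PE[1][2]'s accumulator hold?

PE[1][2].acc = 47

WS on a 2×3 grid — tracing PE[1][2] and its feeders:
  @0  [0,2]  acc 0  |  →0  ↓0
  @0  [1,1]  acc 0  |  →0  ↓0
  @0  [1,2]  acc 0  |  →0  ↓0
  @1  [0,2]  acc 0  |  →0  ↓0
  @1  [1,1]  acc 0  |  →0  ↓0
  @1  [1,2]  acc 0  |  →0  ↓0
  @2  [0,2]  acc 15  |  →3  ↓15
  @2  [1,1]  acc 40  |  →5  ↓40
  @2  [1,2]  acc 0  |  →0  ↓0
  @3  [0,2]  acc 15  |  →3  ↓15
  @3  [1,1]  acc 55  |  →8  ↓55
  @3  [1,2]  acc 35  |  →5  ↓35
  @4  [0,2]  acc 0  |  →0  ↓0
  @4  [1,1]  acc 0  |  →0  ↓0
  @4  [1,2]  acc 47  |  →8  ↓47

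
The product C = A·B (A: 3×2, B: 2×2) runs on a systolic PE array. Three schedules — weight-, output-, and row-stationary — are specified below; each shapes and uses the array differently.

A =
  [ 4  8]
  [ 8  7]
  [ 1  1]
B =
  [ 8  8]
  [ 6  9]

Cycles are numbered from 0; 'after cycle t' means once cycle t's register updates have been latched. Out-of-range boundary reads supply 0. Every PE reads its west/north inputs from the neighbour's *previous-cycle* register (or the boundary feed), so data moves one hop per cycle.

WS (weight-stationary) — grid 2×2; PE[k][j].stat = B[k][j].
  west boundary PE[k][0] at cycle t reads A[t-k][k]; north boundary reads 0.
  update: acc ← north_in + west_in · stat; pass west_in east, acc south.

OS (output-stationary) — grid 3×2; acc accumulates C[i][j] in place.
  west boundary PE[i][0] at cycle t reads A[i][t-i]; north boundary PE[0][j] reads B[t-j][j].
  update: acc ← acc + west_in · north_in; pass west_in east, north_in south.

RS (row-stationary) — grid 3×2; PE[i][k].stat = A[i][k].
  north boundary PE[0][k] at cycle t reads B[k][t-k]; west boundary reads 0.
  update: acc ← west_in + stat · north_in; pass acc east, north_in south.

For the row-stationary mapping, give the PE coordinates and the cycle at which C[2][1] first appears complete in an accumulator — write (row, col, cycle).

(row, col, cycle) = (2, 1, 4)

RS: C[2][1] accumulates in PE[2][1]:
  [0] (2,1) acc=0 (h:0 v:0)
  [1] (2,1) acc=0 (h:0 v:0)
  [2] (2,1) acc=0 (h:0 v:0)
  [3] (2,1) acc=14 (h:14 v:6)
  [4] (2,1) acc=17 (h:17 v:9)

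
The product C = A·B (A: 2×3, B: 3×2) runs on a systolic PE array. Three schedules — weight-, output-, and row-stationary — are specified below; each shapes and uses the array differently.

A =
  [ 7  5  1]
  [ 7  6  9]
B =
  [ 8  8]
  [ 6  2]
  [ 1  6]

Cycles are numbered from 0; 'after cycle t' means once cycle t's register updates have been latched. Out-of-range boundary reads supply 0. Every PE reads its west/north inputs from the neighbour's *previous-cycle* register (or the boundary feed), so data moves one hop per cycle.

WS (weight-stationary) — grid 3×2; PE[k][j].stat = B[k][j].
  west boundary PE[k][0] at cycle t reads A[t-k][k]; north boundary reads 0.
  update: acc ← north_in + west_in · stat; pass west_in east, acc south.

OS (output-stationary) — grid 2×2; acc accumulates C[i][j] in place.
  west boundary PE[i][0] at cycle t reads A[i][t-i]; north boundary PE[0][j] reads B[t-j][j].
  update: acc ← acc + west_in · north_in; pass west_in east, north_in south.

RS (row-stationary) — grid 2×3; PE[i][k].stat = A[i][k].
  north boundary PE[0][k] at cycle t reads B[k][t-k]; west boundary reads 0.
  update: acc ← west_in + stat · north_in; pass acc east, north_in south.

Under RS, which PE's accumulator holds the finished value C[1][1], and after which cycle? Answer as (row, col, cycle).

Under RS, C[1][1] lands at PE[1][2]:
  [0] (1,2) acc=0 (h:0 v:0)
  [1] (1,2) acc=0 (h:0 v:0)
  [2] (1,2) acc=0 (h:0 v:0)
  [3] (1,2) acc=101 (h:101 v:1)
  [4] (1,2) acc=122 (h:122 v:6)

(row, col, cycle) = (1, 2, 4)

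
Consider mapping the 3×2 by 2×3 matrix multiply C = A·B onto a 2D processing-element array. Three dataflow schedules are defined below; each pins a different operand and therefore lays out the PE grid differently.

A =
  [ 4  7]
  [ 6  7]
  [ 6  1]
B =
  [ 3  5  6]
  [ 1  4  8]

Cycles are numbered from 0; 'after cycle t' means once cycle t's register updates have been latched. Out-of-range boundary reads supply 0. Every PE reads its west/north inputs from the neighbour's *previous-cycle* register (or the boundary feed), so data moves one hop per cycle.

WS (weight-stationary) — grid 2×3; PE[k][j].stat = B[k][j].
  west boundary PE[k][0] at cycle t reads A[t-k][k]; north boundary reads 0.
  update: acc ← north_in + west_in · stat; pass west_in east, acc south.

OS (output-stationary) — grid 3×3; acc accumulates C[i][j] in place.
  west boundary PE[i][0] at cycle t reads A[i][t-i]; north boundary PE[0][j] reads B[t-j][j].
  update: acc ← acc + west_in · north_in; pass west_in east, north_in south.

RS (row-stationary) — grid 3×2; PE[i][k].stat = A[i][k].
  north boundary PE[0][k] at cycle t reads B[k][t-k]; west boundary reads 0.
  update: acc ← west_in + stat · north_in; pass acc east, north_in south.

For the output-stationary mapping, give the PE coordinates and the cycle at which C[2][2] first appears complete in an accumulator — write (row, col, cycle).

OS: C[2][2] accumulates in PE[2][2]:
  c0 r2c2: 0 / 0 / 0
  c1 r2c2: 0 / 0 / 0
  c2 r2c2: 0 / 0 / 0
  c3 r2c2: 0 / 0 / 0
  c4 r2c2: 36 / 6 / 6
  c5 r2c2: 44 / 1 / 8

(row, col, cycle) = (2, 2, 5)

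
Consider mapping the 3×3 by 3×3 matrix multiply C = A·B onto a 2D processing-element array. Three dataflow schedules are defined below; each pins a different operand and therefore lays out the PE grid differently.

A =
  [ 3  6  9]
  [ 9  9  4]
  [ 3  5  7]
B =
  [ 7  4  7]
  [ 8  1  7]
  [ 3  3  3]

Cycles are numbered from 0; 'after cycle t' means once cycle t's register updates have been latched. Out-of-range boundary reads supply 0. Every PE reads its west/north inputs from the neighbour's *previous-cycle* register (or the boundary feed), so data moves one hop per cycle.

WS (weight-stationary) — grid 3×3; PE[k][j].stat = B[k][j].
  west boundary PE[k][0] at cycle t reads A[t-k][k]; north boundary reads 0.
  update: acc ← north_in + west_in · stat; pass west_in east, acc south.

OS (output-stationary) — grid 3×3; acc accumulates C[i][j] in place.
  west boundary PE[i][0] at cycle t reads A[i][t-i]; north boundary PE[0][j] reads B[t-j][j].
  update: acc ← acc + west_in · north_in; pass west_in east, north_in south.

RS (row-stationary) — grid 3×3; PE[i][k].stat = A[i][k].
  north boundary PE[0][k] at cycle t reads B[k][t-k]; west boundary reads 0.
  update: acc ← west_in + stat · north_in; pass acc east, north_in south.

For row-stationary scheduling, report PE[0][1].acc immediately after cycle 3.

PE[0][1].acc = 63

RS (3×3). Following PE[0][1] plus its west/north inputs:
  step 0 · PE0,0: acc=21; fwd→21 fwd↓7
  step 0 · PE0,1: acc=0; fwd→0 fwd↓0
  step 1 · PE0,0: acc=12; fwd→12 fwd↓4
  step 1 · PE0,1: acc=69; fwd→69 fwd↓8
  step 2 · PE0,0: acc=21; fwd→21 fwd↓7
  step 2 · PE0,1: acc=18; fwd→18 fwd↓1
  step 3 · PE0,0: acc=0; fwd→0 fwd↓0
  step 3 · PE0,1: acc=63; fwd→63 fwd↓7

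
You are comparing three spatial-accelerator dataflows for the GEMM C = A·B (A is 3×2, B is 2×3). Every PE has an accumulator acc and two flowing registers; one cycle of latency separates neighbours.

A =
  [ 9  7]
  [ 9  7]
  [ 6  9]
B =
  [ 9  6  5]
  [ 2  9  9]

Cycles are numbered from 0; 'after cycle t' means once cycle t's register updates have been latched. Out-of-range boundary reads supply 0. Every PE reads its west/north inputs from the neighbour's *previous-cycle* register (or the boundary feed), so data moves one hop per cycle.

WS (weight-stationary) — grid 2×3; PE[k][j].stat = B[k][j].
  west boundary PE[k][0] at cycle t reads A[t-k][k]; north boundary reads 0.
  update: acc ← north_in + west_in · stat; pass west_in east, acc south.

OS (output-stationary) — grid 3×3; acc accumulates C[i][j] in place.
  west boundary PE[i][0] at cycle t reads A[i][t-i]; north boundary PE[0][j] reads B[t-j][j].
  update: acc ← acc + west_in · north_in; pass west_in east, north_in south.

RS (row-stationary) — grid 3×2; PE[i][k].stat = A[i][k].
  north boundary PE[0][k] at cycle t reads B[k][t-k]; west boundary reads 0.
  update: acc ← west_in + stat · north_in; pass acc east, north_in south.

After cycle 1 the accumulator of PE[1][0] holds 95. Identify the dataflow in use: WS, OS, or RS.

— WS: 2×3; PE[1][0] trace:
  cycle 0: PE[1][0] → acc 0, east 0, south 0
  cycle 1: PE[1][0] → acc 95, east 7, south 95
— OS: 3×3; PE[1][0] trace:
  cycle 0: PE[1][0] → acc 0, east 0, south 0
  cycle 1: PE[1][0] → acc 81, east 9, south 9
— RS: 3×2; PE[1][0] trace:
  cycle 0: PE[1][0] → acc 0, east 0, south 0
  cycle 1: PE[1][0] → acc 81, east 81, south 9

dataflow = WS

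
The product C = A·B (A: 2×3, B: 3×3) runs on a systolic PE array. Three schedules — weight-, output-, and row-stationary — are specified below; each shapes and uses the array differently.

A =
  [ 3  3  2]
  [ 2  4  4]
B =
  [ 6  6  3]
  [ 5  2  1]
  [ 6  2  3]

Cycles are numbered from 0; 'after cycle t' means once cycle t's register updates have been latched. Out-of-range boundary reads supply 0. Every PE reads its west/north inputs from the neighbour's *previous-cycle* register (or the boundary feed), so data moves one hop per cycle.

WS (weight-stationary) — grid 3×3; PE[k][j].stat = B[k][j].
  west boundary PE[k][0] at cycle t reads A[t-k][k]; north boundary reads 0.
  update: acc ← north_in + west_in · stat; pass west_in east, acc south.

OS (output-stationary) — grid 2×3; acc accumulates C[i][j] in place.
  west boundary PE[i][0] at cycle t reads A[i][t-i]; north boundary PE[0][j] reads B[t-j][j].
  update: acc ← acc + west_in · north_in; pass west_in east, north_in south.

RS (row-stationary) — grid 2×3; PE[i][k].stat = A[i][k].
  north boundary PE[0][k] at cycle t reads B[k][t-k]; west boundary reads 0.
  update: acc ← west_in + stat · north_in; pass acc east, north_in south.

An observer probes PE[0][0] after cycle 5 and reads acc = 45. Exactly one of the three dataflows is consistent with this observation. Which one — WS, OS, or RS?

Under WS (3×3), PE[0][0]:
  0: (0,0).acc=18  regs=<3,18>
  1: (0,0).acc=12  regs=<2,12>
  2: (0,0).acc=0  regs=<0,0>
  3: (0,0).acc=0  regs=<0,0>
  4: (0,0).acc=0  regs=<0,0>
  5: (0,0).acc=0  regs=<0,0>
Under OS (2×3), PE[0][0]:
  0: (0,0).acc=18  regs=<3,6>
  1: (0,0).acc=33  regs=<3,5>
  2: (0,0).acc=45  regs=<2,6>
  3: (0,0).acc=45  regs=<0,0>
  4: (0,0).acc=45  regs=<0,0>
  5: (0,0).acc=45  regs=<0,0>
Under RS (2×3), PE[0][0]:
  0: (0,0).acc=18  regs=<18,6>
  1: (0,0).acc=18  regs=<18,6>
  2: (0,0).acc=9  regs=<9,3>
  3: (0,0).acc=0  regs=<0,0>
  4: (0,0).acc=0  regs=<0,0>
  5: (0,0).acc=0  regs=<0,0>

dataflow = OS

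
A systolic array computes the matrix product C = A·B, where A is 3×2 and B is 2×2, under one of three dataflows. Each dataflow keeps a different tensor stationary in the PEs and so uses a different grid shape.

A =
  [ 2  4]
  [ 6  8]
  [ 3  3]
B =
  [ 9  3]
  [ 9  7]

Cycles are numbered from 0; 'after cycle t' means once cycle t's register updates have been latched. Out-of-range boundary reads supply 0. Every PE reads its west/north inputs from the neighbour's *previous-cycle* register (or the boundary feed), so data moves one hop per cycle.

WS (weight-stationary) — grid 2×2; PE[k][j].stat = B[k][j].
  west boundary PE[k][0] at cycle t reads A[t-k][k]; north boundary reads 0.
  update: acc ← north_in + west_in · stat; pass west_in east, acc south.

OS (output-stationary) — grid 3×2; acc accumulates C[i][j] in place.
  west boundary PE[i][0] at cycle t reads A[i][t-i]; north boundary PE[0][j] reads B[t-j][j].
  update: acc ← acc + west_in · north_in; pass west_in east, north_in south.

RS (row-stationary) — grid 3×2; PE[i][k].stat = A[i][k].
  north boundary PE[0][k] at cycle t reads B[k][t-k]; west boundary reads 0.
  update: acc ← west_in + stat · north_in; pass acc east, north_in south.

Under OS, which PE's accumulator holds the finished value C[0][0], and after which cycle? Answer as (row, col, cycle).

(row, col, cycle) = (0, 0, 1)

Under OS, C[0][0] lands at PE[0][0]:
  0: (0,0).acc=18  regs=<2,9>
  1: (0,0).acc=54  regs=<4,9>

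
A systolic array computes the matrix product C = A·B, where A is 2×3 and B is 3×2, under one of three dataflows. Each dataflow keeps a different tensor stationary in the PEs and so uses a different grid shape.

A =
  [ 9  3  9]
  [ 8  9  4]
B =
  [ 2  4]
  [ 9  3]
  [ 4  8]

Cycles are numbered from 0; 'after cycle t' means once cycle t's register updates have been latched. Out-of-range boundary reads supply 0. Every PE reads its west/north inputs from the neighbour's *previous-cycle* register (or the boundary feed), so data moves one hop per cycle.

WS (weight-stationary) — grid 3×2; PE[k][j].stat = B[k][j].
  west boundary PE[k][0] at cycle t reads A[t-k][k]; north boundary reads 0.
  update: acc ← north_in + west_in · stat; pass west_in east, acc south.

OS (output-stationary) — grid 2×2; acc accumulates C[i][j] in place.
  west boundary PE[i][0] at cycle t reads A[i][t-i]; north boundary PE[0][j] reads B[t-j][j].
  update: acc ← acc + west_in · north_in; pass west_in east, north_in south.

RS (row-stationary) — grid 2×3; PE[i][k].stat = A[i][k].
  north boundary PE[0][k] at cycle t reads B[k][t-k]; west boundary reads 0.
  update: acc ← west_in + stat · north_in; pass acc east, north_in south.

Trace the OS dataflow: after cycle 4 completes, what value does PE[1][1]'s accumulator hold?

PE[1][1].acc = 91

OS (2×2). Following PE[1][1] plus its west/north inputs:
  0: (0,1).acc=0  regs=<0,0>
  0: (1,0).acc=0  regs=<0,0>
  0: (1,1).acc=0  regs=<0,0>
  1: (0,1).acc=36  regs=<9,4>
  1: (1,0).acc=16  regs=<8,2>
  1: (1,1).acc=0  regs=<0,0>
  2: (0,1).acc=45  regs=<3,3>
  2: (1,0).acc=97  regs=<9,9>
  2: (1,1).acc=32  regs=<8,4>
  3: (0,1).acc=117  regs=<9,8>
  3: (1,0).acc=113  regs=<4,4>
  3: (1,1).acc=59  regs=<9,3>
  4: (0,1).acc=117  regs=<0,0>
  4: (1,0).acc=113  regs=<0,0>
  4: (1,1).acc=91  regs=<4,8>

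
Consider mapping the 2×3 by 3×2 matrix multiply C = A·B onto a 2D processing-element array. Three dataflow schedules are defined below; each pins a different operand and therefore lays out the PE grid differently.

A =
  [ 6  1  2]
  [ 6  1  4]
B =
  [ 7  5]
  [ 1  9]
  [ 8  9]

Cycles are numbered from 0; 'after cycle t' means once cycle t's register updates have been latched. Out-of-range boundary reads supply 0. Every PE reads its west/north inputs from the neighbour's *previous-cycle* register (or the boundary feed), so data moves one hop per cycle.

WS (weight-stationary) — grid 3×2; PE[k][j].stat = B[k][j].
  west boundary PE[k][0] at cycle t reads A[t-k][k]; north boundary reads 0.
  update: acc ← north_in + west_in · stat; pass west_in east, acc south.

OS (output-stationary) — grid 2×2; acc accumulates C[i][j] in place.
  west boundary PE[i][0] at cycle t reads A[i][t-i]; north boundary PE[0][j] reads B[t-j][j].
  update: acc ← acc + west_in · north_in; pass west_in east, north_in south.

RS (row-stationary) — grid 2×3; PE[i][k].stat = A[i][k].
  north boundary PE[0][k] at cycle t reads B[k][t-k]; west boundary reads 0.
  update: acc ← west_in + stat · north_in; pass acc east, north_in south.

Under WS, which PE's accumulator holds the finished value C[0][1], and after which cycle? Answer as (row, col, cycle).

(row, col, cycle) = (2, 1, 3)

WS — PE[2][1] is where C[0][1] collects:
  cycle 0: PE[2][1] → acc 0, east 0, south 0
  cycle 1: PE[2][1] → acc 0, east 0, south 0
  cycle 2: PE[2][1] → acc 0, east 0, south 0
  cycle 3: PE[2][1] → acc 57, east 2, south 57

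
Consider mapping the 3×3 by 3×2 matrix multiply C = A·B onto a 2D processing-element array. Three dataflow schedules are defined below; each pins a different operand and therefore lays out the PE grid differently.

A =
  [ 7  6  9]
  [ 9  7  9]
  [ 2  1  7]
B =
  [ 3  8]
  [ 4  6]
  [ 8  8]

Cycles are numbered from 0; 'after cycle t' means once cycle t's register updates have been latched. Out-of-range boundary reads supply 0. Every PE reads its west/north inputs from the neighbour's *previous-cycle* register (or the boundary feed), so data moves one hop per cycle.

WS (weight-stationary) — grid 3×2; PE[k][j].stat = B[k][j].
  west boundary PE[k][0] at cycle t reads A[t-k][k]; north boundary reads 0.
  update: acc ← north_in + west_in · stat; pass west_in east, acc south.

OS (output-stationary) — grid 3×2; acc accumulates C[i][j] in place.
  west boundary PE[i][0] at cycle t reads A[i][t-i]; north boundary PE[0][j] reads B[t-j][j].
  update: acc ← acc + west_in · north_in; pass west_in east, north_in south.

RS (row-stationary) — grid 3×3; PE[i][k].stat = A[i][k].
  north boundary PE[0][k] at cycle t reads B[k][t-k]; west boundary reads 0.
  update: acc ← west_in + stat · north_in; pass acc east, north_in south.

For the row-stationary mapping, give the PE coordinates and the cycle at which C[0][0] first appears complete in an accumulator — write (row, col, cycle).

(row, col, cycle) = (0, 2, 2)

RS — PE[0][2] is where C[0][0] collects:
  c0 r0c2: 0 / 0 / 0
  c1 r0c2: 0 / 0 / 0
  c2 r0c2: 117 / 117 / 8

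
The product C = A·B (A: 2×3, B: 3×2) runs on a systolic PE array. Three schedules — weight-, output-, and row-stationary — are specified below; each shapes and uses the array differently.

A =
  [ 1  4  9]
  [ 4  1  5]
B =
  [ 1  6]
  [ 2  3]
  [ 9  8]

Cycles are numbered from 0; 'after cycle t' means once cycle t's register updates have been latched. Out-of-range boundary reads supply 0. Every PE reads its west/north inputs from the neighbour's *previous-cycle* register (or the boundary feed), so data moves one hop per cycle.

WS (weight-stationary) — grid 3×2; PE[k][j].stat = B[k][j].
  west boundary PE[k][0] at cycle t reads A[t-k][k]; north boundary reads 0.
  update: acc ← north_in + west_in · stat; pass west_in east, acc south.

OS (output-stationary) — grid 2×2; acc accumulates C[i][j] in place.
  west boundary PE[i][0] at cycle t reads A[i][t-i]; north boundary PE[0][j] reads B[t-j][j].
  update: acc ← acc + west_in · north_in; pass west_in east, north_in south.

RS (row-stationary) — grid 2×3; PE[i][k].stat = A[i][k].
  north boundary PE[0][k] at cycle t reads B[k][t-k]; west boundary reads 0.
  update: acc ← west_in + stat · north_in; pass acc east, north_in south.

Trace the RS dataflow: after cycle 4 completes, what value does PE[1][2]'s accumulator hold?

PE[1][2].acc = 67

RS on a 2×3 grid — tracing PE[1][2] and its feeders:
  cycle 0: PE[0][2] → acc 0, east 0, south 0
  cycle 0: PE[1][1] → acc 0, east 0, south 0
  cycle 0: PE[1][2] → acc 0, east 0, south 0
  cycle 1: PE[0][2] → acc 0, east 0, south 0
  cycle 1: PE[1][1] → acc 0, east 0, south 0
  cycle 1: PE[1][2] → acc 0, east 0, south 0
  cycle 2: PE[0][2] → acc 90, east 90, south 9
  cycle 2: PE[1][1] → acc 6, east 6, south 2
  cycle 2: PE[1][2] → acc 0, east 0, south 0
  cycle 3: PE[0][2] → acc 90, east 90, south 8
  cycle 3: PE[1][1] → acc 27, east 27, south 3
  cycle 3: PE[1][2] → acc 51, east 51, south 9
  cycle 4: PE[0][2] → acc 0, east 0, south 0
  cycle 4: PE[1][1] → acc 0, east 0, south 0
  cycle 4: PE[1][2] → acc 67, east 67, south 8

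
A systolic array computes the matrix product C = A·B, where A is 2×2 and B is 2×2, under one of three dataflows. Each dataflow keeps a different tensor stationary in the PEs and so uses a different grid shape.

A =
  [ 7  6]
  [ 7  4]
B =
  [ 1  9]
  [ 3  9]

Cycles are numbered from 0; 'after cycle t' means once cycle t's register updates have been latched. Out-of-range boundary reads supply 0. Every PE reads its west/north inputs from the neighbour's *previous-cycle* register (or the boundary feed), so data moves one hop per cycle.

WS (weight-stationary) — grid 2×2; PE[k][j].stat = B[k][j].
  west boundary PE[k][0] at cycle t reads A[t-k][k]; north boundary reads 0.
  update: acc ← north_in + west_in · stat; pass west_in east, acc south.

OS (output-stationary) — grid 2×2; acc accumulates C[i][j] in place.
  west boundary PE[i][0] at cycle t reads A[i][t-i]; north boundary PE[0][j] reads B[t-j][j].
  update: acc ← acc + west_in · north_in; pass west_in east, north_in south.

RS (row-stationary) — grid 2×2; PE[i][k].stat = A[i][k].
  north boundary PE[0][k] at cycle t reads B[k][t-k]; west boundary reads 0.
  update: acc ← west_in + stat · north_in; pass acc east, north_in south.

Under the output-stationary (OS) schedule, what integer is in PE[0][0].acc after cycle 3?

PE[0][0].acc = 25

OS (2×2). Following PE[0][0] plus its west/north inputs:
  [0] (0,0) acc=7 (h:7 v:1)
  [1] (0,0) acc=25 (h:6 v:3)
  [2] (0,0) acc=25 (h:0 v:0)
  [3] (0,0) acc=25 (h:0 v:0)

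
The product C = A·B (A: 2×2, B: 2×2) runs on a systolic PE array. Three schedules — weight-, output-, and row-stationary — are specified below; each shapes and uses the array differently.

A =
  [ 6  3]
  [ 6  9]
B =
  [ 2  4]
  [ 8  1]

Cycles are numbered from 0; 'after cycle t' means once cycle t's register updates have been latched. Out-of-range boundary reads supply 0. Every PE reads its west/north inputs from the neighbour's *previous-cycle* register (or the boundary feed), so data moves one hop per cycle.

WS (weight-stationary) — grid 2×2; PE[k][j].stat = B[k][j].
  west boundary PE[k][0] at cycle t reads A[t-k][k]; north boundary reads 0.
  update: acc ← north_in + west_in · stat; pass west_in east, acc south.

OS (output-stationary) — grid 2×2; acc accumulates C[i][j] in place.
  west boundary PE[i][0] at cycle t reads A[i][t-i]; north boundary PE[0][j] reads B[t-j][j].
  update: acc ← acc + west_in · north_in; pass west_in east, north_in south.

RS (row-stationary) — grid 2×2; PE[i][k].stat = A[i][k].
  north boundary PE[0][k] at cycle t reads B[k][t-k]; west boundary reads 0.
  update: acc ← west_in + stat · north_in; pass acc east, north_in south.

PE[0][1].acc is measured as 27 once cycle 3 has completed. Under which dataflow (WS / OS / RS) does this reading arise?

WS [2×2] PE[0][1] across cycles:
  cycle 0: PE[0][1] → acc 0, east 0, south 0
  cycle 1: PE[0][1] → acc 24, east 6, south 24
  cycle 2: PE[0][1] → acc 24, east 6, south 24
  cycle 3: PE[0][1] → acc 0, east 0, south 0
OS [2×2] PE[0][1] across cycles:
  cycle 0: PE[0][1] → acc 0, east 0, south 0
  cycle 1: PE[0][1] → acc 24, east 6, south 4
  cycle 2: PE[0][1] → acc 27, east 3, south 1
  cycle 3: PE[0][1] → acc 27, east 0, south 0
RS [2×2] PE[0][1] across cycles:
  cycle 0: PE[0][1] → acc 0, east 0, south 0
  cycle 1: PE[0][1] → acc 36, east 36, south 8
  cycle 2: PE[0][1] → acc 27, east 27, south 1
  cycle 3: PE[0][1] → acc 0, east 0, south 0

dataflow = OS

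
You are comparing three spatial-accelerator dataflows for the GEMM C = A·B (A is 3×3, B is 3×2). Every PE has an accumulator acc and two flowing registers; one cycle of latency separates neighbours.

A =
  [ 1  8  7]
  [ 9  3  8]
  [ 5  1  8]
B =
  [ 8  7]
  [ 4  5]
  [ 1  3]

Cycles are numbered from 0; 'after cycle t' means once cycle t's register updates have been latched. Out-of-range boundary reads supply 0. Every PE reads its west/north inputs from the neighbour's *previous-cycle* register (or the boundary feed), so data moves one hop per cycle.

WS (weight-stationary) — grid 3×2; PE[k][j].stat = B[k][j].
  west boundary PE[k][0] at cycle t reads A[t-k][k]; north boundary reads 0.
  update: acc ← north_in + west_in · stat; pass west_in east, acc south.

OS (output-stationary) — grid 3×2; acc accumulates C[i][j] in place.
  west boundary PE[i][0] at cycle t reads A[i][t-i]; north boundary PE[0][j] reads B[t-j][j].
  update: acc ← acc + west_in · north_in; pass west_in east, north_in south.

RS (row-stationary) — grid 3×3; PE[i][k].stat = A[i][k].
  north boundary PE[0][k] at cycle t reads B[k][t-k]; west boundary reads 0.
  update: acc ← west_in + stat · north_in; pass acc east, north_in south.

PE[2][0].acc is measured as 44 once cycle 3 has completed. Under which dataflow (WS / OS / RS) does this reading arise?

WS [3×2] PE[2][0] across cycles:
  c0 r2c0: 0 / 0 / 0
  c1 r2c0: 0 / 0 / 0
  c2 r2c0: 47 / 7 / 47
  c3 r2c0: 92 / 8 / 92
OS [3×2] PE[2][0] across cycles:
  c0 r2c0: 0 / 0 / 0
  c1 r2c0: 0 / 0 / 0
  c2 r2c0: 40 / 5 / 8
  c3 r2c0: 44 / 1 / 4
RS [3×3] PE[2][0] across cycles:
  c0 r2c0: 0 / 0 / 0
  c1 r2c0: 0 / 0 / 0
  c2 r2c0: 40 / 40 / 8
  c3 r2c0: 35 / 35 / 7

dataflow = OS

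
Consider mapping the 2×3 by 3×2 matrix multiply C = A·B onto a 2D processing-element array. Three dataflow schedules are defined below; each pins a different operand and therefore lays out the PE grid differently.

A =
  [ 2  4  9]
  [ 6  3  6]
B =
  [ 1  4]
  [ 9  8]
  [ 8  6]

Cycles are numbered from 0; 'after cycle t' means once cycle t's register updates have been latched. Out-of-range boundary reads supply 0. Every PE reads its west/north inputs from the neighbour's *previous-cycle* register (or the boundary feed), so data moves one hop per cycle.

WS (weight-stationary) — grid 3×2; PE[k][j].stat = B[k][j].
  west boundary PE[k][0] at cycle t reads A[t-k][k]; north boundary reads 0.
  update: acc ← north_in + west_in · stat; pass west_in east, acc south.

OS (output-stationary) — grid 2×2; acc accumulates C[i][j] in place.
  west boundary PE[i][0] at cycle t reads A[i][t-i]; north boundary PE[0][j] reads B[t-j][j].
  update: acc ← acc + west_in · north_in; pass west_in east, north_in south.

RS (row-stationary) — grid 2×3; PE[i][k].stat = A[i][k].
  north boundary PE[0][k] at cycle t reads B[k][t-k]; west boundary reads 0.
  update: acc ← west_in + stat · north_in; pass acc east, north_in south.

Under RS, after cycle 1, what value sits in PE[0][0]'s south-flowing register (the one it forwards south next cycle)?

RS 2×3: PE[0][0] cycle-by-cycle (with neighbour feeds):
  t=0 PE[0][0]: acc=2 h=2 v=1
  t=1 PE[0][0]: acc=8 h=8 v=4

register = 4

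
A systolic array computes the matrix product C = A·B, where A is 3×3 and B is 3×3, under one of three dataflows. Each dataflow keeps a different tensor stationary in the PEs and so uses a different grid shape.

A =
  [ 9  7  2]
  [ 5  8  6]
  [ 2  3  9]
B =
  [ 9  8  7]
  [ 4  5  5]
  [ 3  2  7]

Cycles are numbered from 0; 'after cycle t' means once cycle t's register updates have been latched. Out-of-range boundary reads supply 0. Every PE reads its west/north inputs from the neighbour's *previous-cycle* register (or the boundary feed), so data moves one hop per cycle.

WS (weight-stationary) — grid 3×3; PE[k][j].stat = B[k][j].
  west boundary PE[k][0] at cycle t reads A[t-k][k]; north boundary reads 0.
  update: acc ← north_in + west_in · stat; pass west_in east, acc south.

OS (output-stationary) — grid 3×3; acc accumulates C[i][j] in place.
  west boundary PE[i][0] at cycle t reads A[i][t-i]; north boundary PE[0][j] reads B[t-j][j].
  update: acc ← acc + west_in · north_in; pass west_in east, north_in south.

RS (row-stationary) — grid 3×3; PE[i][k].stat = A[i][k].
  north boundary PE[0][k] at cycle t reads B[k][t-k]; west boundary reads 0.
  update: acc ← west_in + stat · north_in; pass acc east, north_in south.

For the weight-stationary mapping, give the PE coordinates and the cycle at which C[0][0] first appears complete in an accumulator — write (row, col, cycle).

WS: C[0][0] accumulates in PE[2][0]:
  c0 r2c0: 0 / 0 / 0
  c1 r2c0: 0 / 0 / 0
  c2 r2c0: 115 / 2 / 115

(row, col, cycle) = (2, 0, 2)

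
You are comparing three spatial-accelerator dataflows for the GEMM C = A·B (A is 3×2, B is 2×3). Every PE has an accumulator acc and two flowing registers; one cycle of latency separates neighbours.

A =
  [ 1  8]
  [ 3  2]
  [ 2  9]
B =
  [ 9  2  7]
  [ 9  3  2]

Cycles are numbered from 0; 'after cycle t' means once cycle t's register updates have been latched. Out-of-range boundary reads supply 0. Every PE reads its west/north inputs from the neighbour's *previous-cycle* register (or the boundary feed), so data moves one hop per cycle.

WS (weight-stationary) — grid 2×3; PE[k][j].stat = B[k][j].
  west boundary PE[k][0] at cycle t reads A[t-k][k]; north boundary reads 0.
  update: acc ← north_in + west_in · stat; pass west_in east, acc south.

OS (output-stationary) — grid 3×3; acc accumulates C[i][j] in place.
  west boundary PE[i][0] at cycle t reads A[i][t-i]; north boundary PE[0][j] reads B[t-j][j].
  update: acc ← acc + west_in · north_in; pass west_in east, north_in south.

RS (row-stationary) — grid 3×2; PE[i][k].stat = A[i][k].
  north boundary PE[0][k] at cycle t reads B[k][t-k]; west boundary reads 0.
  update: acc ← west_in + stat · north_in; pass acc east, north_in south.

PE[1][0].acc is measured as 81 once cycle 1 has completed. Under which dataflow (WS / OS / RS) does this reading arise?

dataflow = WS

— WS: 2×3; PE[1][0] trace:
  [0] (1,0) acc=0 (h:0 v:0)
  [1] (1,0) acc=81 (h:8 v:81)
— OS: 3×3; PE[1][0] trace:
  [0] (1,0) acc=0 (h:0 v:0)
  [1] (1,0) acc=27 (h:3 v:9)
— RS: 3×2; PE[1][0] trace:
  [0] (1,0) acc=0 (h:0 v:0)
  [1] (1,0) acc=27 (h:27 v:9)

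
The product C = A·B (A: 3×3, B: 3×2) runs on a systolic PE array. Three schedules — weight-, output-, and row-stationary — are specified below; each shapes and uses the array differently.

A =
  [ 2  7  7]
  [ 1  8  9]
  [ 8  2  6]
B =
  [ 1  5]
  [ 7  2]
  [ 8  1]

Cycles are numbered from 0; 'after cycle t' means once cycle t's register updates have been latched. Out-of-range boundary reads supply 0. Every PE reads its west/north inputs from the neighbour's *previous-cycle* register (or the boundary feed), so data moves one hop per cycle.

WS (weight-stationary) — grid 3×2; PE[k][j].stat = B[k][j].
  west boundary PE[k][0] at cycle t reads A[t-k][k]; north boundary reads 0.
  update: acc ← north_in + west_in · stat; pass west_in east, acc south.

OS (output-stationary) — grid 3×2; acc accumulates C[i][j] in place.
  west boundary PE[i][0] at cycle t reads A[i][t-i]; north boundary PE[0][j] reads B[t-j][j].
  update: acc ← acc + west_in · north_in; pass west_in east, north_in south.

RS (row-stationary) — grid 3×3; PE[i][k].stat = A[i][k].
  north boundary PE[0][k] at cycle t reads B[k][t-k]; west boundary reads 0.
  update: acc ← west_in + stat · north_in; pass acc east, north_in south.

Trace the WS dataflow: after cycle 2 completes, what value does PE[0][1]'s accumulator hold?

Tracing WS — 3×2 array, target PE[0][1]:
  cycle 0: PE[0][0] → acc 2, east 2, south 2
  cycle 0: PE[0][1] → acc 0, east 0, south 0
  cycle 1: PE[0][0] → acc 1, east 1, south 1
  cycle 1: PE[0][1] → acc 10, east 2, south 10
  cycle 2: PE[0][0] → acc 8, east 8, south 8
  cycle 2: PE[0][1] → acc 5, east 1, south 5

PE[0][1].acc = 5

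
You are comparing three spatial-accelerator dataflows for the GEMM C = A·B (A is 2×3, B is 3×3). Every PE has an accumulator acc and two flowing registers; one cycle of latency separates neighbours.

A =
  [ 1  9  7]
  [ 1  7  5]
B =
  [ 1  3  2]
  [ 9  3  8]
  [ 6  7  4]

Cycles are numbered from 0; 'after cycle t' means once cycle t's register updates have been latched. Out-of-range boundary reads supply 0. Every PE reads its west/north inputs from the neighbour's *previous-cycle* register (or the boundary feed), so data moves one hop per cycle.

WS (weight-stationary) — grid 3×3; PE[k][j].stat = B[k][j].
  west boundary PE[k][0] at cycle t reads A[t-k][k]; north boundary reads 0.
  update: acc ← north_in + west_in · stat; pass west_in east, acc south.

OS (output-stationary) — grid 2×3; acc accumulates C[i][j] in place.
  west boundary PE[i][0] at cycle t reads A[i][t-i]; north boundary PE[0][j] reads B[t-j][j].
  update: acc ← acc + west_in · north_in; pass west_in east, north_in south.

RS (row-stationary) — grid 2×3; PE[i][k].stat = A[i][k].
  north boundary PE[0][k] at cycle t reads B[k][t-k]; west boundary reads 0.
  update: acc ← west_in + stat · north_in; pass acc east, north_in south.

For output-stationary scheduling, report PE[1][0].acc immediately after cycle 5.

PE[1][0].acc = 94

OS (2×3). Following PE[1][0] plus its west/north inputs:
  after 0 — PE[0][0] acc=1, pass-E 1, pass-S 1
  after 0 — PE[1][0] acc=0, pass-E 0, pass-S 0
  after 1 — PE[0][0] acc=82, pass-E 9, pass-S 9
  after 1 — PE[1][0] acc=1, pass-E 1, pass-S 1
  after 2 — PE[0][0] acc=124, pass-E 7, pass-S 6
  after 2 — PE[1][0] acc=64, pass-E 7, pass-S 9
  after 3 — PE[0][0] acc=124, pass-E 0, pass-S 0
  after 3 — PE[1][0] acc=94, pass-E 5, pass-S 6
  after 4 — PE[0][0] acc=124, pass-E 0, pass-S 0
  after 4 — PE[1][0] acc=94, pass-E 0, pass-S 0
  after 5 — PE[0][0] acc=124, pass-E 0, pass-S 0
  after 5 — PE[1][0] acc=94, pass-E 0, pass-S 0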